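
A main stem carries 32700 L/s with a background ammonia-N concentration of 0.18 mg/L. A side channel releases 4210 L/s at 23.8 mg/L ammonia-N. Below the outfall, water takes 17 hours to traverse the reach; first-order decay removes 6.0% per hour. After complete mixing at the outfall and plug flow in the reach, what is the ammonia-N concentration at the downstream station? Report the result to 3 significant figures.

1.00 mg/L

Mass balance: C = (32700·0.1800 + 4210·23.80) / 36910 = 106100/36910 = 2.874 mg/L.
6.0%/h lost → k = −ln(1 − 0.06) = 0.06188 h⁻¹.
Applying C = C₀e^(−kt): 2.874 × 0.3493 = 1.004 mg/L.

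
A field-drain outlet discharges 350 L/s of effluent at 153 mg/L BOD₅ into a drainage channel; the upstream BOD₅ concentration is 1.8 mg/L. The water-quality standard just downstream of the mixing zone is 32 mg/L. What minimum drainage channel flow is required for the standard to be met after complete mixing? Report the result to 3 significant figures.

Set C_mix = 32: (Q·1.800 + 350.0·153.0) / (Q + 350.0) = 32
→ Q = 350.0·(153.0 − 32)/(32 − 1.800) = 1402 L/s.

1400 L/s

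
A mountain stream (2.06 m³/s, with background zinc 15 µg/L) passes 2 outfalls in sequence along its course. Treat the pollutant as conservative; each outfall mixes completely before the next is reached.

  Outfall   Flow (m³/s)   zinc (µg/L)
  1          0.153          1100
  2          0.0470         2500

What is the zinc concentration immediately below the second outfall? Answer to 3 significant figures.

After outfall 1: Q = 2.060 + 0.1530 = 2.213 m³/s; C = (2.060·15.00 + 0.1530·1100)/2.213 = 90.01 µg/L.
After outfall 2: Q = 2.213 + 0.04700 = 2.260 m³/s; C = (2.213·90.01 + 0.04700·2500)/2.260 = 140.1 µg/L.

140 µg/L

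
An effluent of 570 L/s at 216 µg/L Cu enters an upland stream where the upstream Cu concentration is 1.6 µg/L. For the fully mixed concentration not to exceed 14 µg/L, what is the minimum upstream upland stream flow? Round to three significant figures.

Set C_mix = 14: (Q·1.600 + 570.0·216.0) / (Q + 570.0) = 14
→ Q = 570.0·(216.0 − 14)/(14 − 1.600) = 9285 L/s.

9290 L/s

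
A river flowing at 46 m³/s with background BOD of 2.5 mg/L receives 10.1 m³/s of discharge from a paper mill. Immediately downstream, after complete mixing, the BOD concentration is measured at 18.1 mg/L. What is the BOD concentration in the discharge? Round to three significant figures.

89.1 mg/L

Mass balance: 46.00·2.500 + 10.10·Cₑ = 56.10·18.10
→ Cₑ = (56.10·18.10 − 46.00·2.500) / 10.10 = 89.15 mg/L.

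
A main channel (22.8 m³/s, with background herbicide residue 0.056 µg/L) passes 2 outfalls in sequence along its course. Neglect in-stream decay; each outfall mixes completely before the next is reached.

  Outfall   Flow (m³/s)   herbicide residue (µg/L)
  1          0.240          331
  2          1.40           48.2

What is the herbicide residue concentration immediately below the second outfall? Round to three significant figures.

Outfall 1: combined Q = 23.04 m³/s; C = (22.80·0.05600 + 0.2400·331.0)/23.04 = 3.503 µg/L.
Outfall 2: combined Q = 24.44 m³/s; C = (23.04·3.503 + 1.400·48.20)/24.44 = 6.064 µg/L.

6.06 µg/L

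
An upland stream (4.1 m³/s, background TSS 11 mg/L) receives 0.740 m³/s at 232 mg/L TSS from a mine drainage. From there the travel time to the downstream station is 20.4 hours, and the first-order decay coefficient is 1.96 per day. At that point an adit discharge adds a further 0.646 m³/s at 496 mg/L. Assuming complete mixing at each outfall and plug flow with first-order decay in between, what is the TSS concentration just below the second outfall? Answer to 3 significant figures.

65.9 mg/L

Conservation of mass: C = (4.100·11.00 + 0.7400·232.0) / 4.840 = 216.8/4.840 = 44.79 mg/L; combined flow 4.840 m³/s.
Applying C = C₀e^(−kt): 44.79 × 0.1890 = 8.465 mg/L.
Second outfall: C = (4.840·8.465 + 0.6460·496.0)/5.486 = 65.87 mg/L.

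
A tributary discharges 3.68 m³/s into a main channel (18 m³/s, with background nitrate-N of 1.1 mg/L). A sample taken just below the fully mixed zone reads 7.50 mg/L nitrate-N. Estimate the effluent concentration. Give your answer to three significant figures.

38.8 mg/L

Mass balance: 18.00·1.100 + 3.680·Cₑ = 21.68·7.500
→ Cₑ = (21.68·7.500 − 18.00·1.100) / 3.680 = 38.80 mg/L.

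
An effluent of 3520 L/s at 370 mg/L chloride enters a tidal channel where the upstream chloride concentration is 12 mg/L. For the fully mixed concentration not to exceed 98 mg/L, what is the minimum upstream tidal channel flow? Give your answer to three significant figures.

11100 L/s

Set C_mix = 98: (Q·12.00 + 3520·370.0) / (Q + 3520) = 98
→ Q = 3520·(370.0 − 98)/(98 − 12.00) = 11130 L/s.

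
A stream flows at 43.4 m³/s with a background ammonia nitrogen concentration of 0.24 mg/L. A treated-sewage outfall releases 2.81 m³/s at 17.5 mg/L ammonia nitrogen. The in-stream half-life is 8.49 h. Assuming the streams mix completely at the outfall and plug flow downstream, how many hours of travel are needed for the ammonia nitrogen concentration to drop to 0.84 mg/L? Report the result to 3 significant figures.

5.25 h

Conservation of mass: C = (43.40·0.2400 + 2.810·17.50) / 46.21 = 59.59/46.21 = 1.290 mg/L.
Half-life 8.49 h → k = ln 2 / 8.49 = 0.08164 h⁻¹ = 1.959 d⁻¹.
1.290·exp(−k·t) = 0.84 → t = ln(1.290/0.84)/k = 18900 s = 5.250 h.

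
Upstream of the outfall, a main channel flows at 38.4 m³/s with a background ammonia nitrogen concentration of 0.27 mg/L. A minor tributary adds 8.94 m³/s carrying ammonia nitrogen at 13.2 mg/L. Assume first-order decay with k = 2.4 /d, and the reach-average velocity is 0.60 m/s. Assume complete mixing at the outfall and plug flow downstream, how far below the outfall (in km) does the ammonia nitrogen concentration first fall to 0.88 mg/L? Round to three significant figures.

Mixed concentration C = ΣQC/ΣQ = (38.40·0.2700 + 8.940·13.20) / 47.34 = 128.4/47.34 = 2.712 mg/L.
Set 2.712·exp(−k·t) = 0.88 → t = ln(2.712/0.88)/k = 40520 s = 11.25 h.
Distance = v·t = 0.60·40520 = 24310 m = 24.31 km.

24.3 km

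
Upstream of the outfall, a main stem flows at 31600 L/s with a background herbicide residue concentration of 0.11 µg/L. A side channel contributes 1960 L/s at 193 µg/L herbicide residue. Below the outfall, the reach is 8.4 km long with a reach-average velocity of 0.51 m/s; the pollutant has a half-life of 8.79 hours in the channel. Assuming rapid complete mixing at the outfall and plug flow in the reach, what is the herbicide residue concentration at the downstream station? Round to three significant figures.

Mass balance: C = (31600·0.1100 + 1960·193.0) / 33560 = 381800/33560 = 11.38 µg/L.
Travel time t = 8.4·1000 / 0.51 = 16470 s = 4.575 h.
Half-life 8.79 h → k = ln 2 / 8.79 = 0.07886 h⁻¹ = 1.893 d⁻¹.
First-order decay: C = 11.38·exp(−k·t) = 11.38·0.6971 = 7.930 µg/L.

7.93 µg/L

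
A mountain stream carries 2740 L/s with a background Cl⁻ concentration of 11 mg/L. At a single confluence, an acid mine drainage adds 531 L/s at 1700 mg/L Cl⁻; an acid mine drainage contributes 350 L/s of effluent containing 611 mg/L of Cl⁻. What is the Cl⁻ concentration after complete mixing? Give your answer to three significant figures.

Mixed concentration C = ΣQC/ΣQ = (2740·11.00 + 531.0·1700 + 350.0·611.0) / 3621 = 1147000/3621 = 316.7 mg/L.

317 mg/L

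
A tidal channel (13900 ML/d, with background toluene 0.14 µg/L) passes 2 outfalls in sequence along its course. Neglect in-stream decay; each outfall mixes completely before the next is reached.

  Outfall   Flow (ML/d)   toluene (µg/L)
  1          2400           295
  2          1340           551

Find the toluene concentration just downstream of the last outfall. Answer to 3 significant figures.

After outfall 1: Q = 13900 + 2400 = 16300 ML/d; C = (13900·0.1400 + 2400·295.0)/16300 = 43.55 µg/L.
After outfall 2: Q = 16300 + 1340 = 17640 ML/d; C = (16300·43.55 + 1340·551.0)/17640 = 82.10 µg/L.

82.1 µg/L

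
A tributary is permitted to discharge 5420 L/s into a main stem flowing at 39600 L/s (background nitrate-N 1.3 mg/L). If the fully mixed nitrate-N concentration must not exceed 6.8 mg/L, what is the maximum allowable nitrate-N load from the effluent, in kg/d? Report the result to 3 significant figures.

Mass balance at the limit: 39600·1.300 + 5420·Cₑ = 45020·6.8 → Cₑ = 46.98 mg/L.
5420 L/s = 5.420 m³/s. Load = 5.420 m³/s × 46.98 g/m³ × 86 400 s/d = 22000 kg/d.

22000 kg/d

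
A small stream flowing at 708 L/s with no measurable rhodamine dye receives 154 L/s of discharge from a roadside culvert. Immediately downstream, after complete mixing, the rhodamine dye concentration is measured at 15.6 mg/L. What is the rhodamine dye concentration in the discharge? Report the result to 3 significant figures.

87.3 mg/L

Mass balance: 708.0·0 + 154.0·Cₑ = 862.0·15.60
→ Cₑ = (862.0·15.60 − 708.0·0) / 154.0 = 87.32 mg/L.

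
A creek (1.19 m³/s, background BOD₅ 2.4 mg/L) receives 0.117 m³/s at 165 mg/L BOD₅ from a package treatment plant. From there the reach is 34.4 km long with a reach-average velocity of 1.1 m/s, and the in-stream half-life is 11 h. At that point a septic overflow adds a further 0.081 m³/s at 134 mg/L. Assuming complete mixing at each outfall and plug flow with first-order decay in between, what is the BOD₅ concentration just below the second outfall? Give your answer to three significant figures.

17.1 mg/L

Flow-weighted average: C = (1.190·2.400 + 0.1170·165.0) / 1.307 = 22.16/1.307 = 16.96 mg/L; combined flow 1.307 m³/s.
Travel time t = 34.4·1000 / 1.1 = 31270 s = 8.687 h.
Half-life 11 h → k = ln 2 / 11 = 0.06301 h⁻¹ = 1.512 d⁻¹.
First-order decay: C = 16.96·exp(−k·t) = 16.96·0.5785 = 9.808 mg/L.
Second outfall: C = (1.307·9.808 + 0.08100·134.0)/1.388 = 17.06 mg/L.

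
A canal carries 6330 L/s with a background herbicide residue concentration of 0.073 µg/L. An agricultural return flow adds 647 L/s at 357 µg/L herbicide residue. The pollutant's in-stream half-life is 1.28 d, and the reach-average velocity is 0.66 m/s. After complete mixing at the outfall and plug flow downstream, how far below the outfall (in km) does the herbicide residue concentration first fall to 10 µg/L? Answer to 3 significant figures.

126 km

After mixing, C = (6330·0.07300 + 647.0·357.0) / 6977 = 231400/6977 = 33.17 µg/L.
Half-life 1.28 d → k = ln 2 / 1.28 = 0.5415 d⁻¹.
Set 33.17·exp(−k·t) = 10 → t = ln(33.17/10)/k = 191300 s = 53.14 h.
Distance = v·t = 0.66·191300 = 126300 m = 126.3 km.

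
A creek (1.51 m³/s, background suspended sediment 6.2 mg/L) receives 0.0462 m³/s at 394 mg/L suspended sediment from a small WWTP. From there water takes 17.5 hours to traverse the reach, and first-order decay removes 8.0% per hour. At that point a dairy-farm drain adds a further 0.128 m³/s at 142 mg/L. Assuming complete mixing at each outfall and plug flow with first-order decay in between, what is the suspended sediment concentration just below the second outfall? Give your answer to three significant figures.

After mixing, C = (1.510·6.200 + 0.04620·394.0) / 1.556 = 27.56/1.556 = 17.71 mg/L; combined flow 1.556 m³/s.
8.0%/h lost → k = −ln(1 − 0.08) = 0.08338 h⁻¹.
After decay, C = 17.71 × e^(−kt) = 17.71 × 0.2324 = 4.117 mg/L.
At the second outfall, C = (1.556·4.117 + 0.1280·142.0) / (1.556 + 0.1280) = 14.60 mg/L.

14.6 mg/L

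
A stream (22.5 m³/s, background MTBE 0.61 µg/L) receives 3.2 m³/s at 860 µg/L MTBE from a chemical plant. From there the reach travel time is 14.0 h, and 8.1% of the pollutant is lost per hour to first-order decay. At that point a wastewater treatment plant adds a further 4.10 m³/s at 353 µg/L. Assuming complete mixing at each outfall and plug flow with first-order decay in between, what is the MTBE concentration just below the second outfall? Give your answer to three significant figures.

77.0 µg/L

Mass balance: C = (22.50·0.6100 + 3.200·860.0) / 25.70 = 2766/25.70 = 107.6 µg/L; combined flow 25.70 m³/s.
8.1%/h lost → k = −ln(1 − 0.081) = 0.08447 h⁻¹.
First-order decay: C = 107.6·exp(−k·t) = 107.6·0.3065 = 32.98 µg/L.
At the second outfall, C = (25.70·32.98 + 4.100·353.0) / (25.70 + 4.100) = 77.01 µg/L.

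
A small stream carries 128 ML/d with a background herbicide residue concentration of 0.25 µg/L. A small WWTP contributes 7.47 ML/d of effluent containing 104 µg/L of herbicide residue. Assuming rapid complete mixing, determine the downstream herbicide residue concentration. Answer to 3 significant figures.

Mass balance: C = (128.0·0.2500 + 7.470·104.0) / 135.5 = 808.9/135.5 = 5.971 µg/L.

5.97 µg/L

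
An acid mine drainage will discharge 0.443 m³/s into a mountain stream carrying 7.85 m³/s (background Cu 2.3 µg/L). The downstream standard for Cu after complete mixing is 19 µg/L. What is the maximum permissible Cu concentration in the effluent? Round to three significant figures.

315 µg/L

At the limit, (Qr·Cr + Qe·Cₑ)/(Qr + Qe) = 19:
Cₑ = (8.293·19 − 7.850·2.300) / 0.4430 = 314.9 µg/L.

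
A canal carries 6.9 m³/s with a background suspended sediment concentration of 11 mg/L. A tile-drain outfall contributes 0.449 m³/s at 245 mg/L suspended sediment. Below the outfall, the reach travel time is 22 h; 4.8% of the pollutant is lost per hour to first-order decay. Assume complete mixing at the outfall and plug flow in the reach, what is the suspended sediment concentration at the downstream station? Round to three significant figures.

8.57 mg/L

Mixed concentration C = ΣQC/ΣQ = (6.900·11.00 + 0.4490·245.0) / 7.349 = 185.9/7.349 = 25.30 mg/L.
4.8%/h lost → k = −ln(1 − 0.048) = 0.04919 h⁻¹.
Applying C = C₀e^(−kt): 25.30 × 0.3389 = 8.572 mg/L.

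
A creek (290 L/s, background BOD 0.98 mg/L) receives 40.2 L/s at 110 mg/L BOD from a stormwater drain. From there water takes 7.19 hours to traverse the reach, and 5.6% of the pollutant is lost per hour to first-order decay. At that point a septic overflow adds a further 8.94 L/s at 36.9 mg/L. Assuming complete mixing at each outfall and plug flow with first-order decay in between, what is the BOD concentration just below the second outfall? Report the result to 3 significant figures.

Mass balance: C = (290.0·0.9800 + 40.20·110.0) / 330.2 = 4706/330.2 = 14.25 mg/L; combined flow 330.2 L/s.
5.6%/h lost → k = −ln(1 − 0.056) = 0.05763 h⁻¹.
First-order decay: C = 14.25·exp(−k·t) = 14.25·0.6608 = 9.418 mg/L.
At the second outfall, C = (330.2·9.418 + 8.940·36.90) / (330.2 + 8.940) = 10.14 mg/L.

10.1 mg/L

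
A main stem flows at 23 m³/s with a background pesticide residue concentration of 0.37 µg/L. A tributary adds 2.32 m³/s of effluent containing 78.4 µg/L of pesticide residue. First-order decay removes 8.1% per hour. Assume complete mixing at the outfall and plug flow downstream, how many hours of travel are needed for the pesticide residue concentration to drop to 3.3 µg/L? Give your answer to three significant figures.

Conservation of mass: C = (23.00·0.3700 + 2.320·78.40) / 25.32 = 190.4/25.32 = 7.520 µg/L.
8.1%/h lost → k = −ln(1 − 0.081) = 0.08447 h⁻¹.
7.520·exp(−k·t) = 3.3 → t = ln(7.520/3.3)/k = 35100 s = 9.750 h.

9.75 h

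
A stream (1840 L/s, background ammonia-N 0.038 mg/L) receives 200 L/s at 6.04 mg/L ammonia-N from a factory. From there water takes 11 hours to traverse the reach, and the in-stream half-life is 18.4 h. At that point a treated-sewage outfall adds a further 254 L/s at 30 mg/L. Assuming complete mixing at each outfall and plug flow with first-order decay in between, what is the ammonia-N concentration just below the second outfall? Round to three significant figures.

Conservation of mass: C = (1840·0.03800 + 200.0·6.040) / 2040 = 1278/2040 = 0.6264 mg/L; combined flow 2040 L/s.
Half-life 18.4 h → k = ln 2 / 18.4 = 0.03767 h⁻¹ = 0.9041 d⁻¹.
First-order decay: C = 0.6264·exp(−k·t) = 0.6264·0.6607 = 0.4139 mg/L.
At the second outfall, C = (2040·0.4139 + 254.0·30.00) / (2040 + 254.0) = 3.690 mg/L.

3.69 mg/L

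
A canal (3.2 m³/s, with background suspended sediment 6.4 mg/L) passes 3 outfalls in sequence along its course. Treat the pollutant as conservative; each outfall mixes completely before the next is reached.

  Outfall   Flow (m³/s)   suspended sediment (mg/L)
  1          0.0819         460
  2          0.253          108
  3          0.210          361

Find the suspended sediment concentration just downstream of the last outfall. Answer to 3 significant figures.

After outfall 1: Q = 3.200 + 0.08190 = 3.282 m³/s; C = (3.200·6.400 + 0.08190·460.0)/3.282 = 17.72 mg/L.
After outfall 2: Q = 3.282 + 0.2530 = 3.535 m³/s; C = (3.282·17.72 + 0.2530·108.0)/3.535 = 24.18 mg/L.
After outfall 3: Q = 3.535 + 0.2100 = 3.745 m³/s; C = (3.535·24.18 + 0.2100·361.0)/3.745 = 43.07 mg/L.

43.1 mg/L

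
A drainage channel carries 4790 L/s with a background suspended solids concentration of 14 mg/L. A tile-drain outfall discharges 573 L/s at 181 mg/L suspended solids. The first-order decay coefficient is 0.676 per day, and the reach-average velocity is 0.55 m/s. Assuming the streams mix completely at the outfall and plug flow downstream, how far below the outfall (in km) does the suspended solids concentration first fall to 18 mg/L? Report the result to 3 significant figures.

After mixing, C = (4790·14.00 + 573.0·181.0) / 5363 = 170800/5363 = 31.84 mg/L.
Set 31.84·exp(−k·t) = 18 → t = ln(31.84/18)/k = 72910 s = 20.25 h.
Distance = v·t = 0.55·72910 = 40100 m = 40.10 km.

40.1 km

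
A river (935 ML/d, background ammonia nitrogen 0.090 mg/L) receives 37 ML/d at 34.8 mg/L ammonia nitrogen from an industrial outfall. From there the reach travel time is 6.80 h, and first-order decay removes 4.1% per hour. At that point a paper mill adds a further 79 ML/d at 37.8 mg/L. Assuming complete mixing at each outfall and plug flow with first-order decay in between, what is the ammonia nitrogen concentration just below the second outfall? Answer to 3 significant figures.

3.82 mg/L

After mixing, C = (935.0·0.09000 + 37.00·34.80) / 972.0 = 1372/972.0 = 1.411 mg/L; combined flow 972.0 ML/d.
4.1%/h lost → k = −ln(1 − 0.041) = 0.04186 h⁻¹.
First-order decay: C = 1.411·exp(−k·t) = 1.411·0.7523 = 1.062 mg/L.
At the second outfall, C = (972.0·1.062 + 79.00·37.80) / (972.0 + 79.00) = 3.823 mg/L.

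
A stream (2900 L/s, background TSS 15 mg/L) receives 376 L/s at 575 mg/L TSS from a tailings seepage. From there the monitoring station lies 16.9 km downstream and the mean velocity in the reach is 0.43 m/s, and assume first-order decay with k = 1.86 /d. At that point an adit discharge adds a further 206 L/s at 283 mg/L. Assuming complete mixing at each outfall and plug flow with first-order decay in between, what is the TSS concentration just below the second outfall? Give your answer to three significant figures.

After mixing, C = (2900·15.00 + 376.0·575.0) / 3276 = 259700/3276 = 79.27 mg/L; combined flow 3276 L/s.
Travel time t = 16.9·1000 / 0.43 = 39300 s = 10.92 h.
Applying C = C₀e^(−kt): 79.27 × 0.4291 = 34.02 mg/L.
Second outfall: C = (3276·34.02 + 206.0·283.0)/3482 = 48.75 mg/L.

48.7 mg/L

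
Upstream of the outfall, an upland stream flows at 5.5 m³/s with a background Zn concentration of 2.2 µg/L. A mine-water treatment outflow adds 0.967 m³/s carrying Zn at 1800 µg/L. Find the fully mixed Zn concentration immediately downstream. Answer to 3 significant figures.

Mixed concentration C = ΣQC/ΣQ = (5.500·2.200 + 0.9670·1800) / 6.467 = 1753/6.467 = 271.0 µg/L.

271 µg/L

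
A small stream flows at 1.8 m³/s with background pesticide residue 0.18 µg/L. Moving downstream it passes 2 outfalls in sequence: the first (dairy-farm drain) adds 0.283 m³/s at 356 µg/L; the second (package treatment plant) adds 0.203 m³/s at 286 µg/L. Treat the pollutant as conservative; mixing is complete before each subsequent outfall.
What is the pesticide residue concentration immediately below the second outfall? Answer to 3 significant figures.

Below outfall 1: Q → 2.083 m³/s, C = (1.800·0.1800 + 0.2830·356.0)/2.083 = 48.52 µg/L.
Below outfall 2: Q → 2.286 m³/s, C = (2.083·48.52 + 0.2030·286.0)/2.286 = 69.61 µg/L.

69.6 µg/L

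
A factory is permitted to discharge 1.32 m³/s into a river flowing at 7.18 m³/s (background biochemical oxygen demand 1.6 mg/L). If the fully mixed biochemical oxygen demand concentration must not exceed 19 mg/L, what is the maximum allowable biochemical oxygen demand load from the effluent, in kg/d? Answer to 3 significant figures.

Mass balance at the limit: 7.180·1.600 + 1.320·Cₑ = 8.500·19 → Cₑ = 113.6 mg/L.
Load = 1.320 m³/s × 113.6 g/m³ × 86 400 s/d = 12960 kg/d.

13000 kg/d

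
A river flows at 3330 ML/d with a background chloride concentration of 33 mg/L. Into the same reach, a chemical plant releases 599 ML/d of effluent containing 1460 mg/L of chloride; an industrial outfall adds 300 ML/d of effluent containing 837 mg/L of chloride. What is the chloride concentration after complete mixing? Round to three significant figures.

292 mg/L

Flow-weighted average: C = (3330·33.00 + 599.0·1460 + 300.0·837.0) / 4229 = 1236000/4229 = 292.2 mg/L.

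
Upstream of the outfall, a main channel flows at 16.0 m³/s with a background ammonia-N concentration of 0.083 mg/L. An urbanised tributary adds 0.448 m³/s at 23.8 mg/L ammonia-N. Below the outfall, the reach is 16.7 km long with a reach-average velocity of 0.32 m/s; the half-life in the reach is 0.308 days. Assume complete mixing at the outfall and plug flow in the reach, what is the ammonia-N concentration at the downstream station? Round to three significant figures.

Mixed concentration C = ΣQC/ΣQ = (16.00·0.08300 + 0.4480·23.80) / 16.45 = 11.99/16.45 = 0.7290 mg/L.
Travel time t = 16.7·1000 / 0.32 = 52190 s = 14.50 h.
Half-life 0.308 d → k = ln 2 / 0.308 = 2.250 d⁻¹.
Decay over the reach: 0.7290·exp(−kt) = 0.7290·0.2568 = 0.1872 mg/L.

0.187 mg/L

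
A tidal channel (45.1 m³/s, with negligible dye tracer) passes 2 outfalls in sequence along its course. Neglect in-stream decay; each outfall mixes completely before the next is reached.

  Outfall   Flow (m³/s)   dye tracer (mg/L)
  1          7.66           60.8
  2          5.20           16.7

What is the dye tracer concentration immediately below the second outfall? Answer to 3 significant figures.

Below outfall 1: Q → 52.76 m³/s, C = (45.10·0 + 7.660·60.80)/52.76 = 8.827 mg/L.
Below outfall 2: Q → 57.96 m³/s, C = (52.76·8.827 + 5.200·16.70)/57.96 = 9.534 mg/L.

9.53 mg/L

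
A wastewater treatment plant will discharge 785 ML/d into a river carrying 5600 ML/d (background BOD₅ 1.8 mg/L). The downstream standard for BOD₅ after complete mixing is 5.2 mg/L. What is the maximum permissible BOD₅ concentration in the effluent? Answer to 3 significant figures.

29.5 mg/L

At the limit, (Qr·Cr + Qe·Cₑ)/(Qr + Qe) = 5.2:
Cₑ = (6385·5.2 − 5600·1.800) / 785.0 = 29.45 mg/L.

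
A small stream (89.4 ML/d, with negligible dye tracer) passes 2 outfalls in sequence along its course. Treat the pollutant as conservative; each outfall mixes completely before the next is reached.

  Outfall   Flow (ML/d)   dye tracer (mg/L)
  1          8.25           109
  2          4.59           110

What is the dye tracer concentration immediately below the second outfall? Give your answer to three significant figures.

13.7 mg/L

Outfall 1: combined Q = 97.65 ML/d; C = (89.40·0 + 8.250·109.0)/97.65 = 9.209 mg/L.
Outfall 2: combined Q = 102.2 ML/d; C = (97.65·9.209 + 4.590·110.0)/102.2 = 13.73 mg/L.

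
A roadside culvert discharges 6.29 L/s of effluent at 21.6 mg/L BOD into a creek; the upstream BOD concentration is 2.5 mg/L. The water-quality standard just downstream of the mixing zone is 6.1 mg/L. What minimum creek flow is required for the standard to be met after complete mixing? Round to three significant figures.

27.1 L/s

Set C_mix = 6.1: (Q·2.500 + 6.290·21.60) / (Q + 6.290) = 6.1
→ Q = 6.290·(21.60 − 6.1)/(6.1 − 2.500) = 27.08 L/s.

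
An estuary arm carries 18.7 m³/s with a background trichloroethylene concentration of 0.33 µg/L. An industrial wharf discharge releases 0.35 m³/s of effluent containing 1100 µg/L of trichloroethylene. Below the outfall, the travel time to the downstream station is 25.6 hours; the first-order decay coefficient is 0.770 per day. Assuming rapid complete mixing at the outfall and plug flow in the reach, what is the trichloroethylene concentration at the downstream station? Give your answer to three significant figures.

Conservation of mass: C = (18.70·0.3300 + 0.3500·1100) / 19.05 = 391.2/19.05 = 20.53 µg/L.
Applying C = C₀e^(−kt): 20.53 × 0.4398 = 9.032 µg/L.

9.03 µg/L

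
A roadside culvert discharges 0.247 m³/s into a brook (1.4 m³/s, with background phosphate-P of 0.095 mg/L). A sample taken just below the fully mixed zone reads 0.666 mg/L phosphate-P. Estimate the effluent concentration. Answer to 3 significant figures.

3.90 mg/L

Mass balance: 1.400·0.09500 + 0.2470·Cₑ = 1.647·0.6660
→ Cₑ = (1.647·0.6660 − 1.400·0.09500) / 0.2470 = 3.902 mg/L.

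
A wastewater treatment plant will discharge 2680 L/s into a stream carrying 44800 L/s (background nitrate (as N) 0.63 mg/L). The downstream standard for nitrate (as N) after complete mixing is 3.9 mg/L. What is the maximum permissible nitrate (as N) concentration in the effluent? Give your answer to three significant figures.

At the limit, (Qr·Cr + Qe·Cₑ)/(Qr + Qe) = 3.9:
Cₑ = (47480·3.9 − 44800·0.6300) / 2680 = 58.56 mg/L.

58.6 mg/L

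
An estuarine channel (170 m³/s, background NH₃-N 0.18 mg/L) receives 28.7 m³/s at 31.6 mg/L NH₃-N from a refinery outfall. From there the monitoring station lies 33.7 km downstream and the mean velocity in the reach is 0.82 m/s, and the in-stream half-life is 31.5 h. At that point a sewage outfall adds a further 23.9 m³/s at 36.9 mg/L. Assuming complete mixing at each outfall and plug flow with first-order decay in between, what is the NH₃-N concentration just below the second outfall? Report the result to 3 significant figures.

7.24 mg/L

After mixing, C = (170.0·0.1800 + 28.70·31.60) / 198.7 = 937.5/198.7 = 4.718 mg/L; combined flow 198.7 m³/s.
Travel time t = 33.7·1000 / 0.82 = 41100 s = 11.42 h.
Half-life 31.5 h → k = ln 2 / 31.5 = 0.02200 h⁻¹ = 0.5281 d⁻¹.
First-order decay: C = 4.718·exp(−k·t) = 4.718·0.7779 = 3.670 mg/L.
At the second outfall, C = (198.7·3.670 + 23.90·36.90) / (198.7 + 23.90) = 7.238 mg/L.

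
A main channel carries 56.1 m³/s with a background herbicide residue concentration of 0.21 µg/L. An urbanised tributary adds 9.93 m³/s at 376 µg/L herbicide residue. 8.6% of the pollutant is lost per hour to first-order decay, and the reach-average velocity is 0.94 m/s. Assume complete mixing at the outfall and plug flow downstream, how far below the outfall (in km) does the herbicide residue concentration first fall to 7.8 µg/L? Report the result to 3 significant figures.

After mixing, C = (56.10·0.2100 + 9.930·376.0) / 66.03 = 3745/66.03 = 56.72 µg/L.
8.6%/h lost → k = −ln(1 − 0.086) = 0.08992 h⁻¹.
Set 56.72·exp(−k·t) = 7.8 → t = ln(56.72/7.8)/k = 79430 s = 22.06 h.
Distance = v·t = 0.94·79430 = 74660 m = 74.66 km.

74.7 km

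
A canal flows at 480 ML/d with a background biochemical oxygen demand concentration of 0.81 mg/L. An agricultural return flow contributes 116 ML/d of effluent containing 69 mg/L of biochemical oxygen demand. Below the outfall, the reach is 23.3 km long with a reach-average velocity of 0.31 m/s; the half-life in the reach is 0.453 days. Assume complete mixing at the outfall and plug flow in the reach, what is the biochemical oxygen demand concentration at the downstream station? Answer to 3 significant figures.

Conservation of mass: C = (480.0·0.8100 + 116.0·69.00) / 596.0 = 8393/596.0 = 14.08 mg/L.
Travel time t = 23.3·1000 / 0.31 = 75160 s = 20.88 h.
Half-life 0.453 d → k = ln 2 / 0.453 = 1.530 d⁻¹.
Applying C = C₀e^(−kt): 14.08 × 0.2642 = 3.720 mg/L.

3.72 mg/L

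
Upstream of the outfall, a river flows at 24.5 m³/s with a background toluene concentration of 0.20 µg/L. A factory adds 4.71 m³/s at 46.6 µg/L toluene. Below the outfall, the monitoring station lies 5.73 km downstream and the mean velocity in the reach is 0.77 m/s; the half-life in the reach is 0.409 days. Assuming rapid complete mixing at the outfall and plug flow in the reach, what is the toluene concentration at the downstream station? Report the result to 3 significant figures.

6.64 µg/L

Flow-weighted average: C = (24.50·0.2000 + 4.710·46.60) / 29.21 = 224.4/29.21 = 7.682 µg/L.
Travel time t = 5.73·1000 / 0.77 = 7442 s = 2.067 h.
Half-life 0.409 d → k = ln 2 / 0.409 = 1.695 d⁻¹.
First-order decay: C = 7.682·exp(−k·t) = 7.682·0.8642 = 6.639 µg/L.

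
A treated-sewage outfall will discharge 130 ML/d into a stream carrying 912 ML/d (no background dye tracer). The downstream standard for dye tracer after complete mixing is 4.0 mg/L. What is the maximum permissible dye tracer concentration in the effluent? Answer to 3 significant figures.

32.1 mg/L

At the limit, (Qr·Cr + Qe·Cₑ)/(Qr + Qe) = 4.0:
Cₑ = (1042·4.0 − 912.0·0) / 130.0 = 32.06 mg/L.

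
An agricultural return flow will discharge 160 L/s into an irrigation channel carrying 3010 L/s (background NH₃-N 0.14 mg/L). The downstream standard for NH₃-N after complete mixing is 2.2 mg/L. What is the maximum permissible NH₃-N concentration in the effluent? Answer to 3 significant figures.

At the limit, (Qr·Cr + Qe·Cₑ)/(Qr + Qe) = 2.2:
Cₑ = (3170·2.2 − 3010·0.1400) / 160.0 = 40.95 mg/L.

41.0 mg/L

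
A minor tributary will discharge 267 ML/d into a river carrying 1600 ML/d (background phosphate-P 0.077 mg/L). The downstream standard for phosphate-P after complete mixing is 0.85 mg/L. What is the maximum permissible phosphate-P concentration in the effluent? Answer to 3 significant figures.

At the limit, (Qr·Cr + Qe·Cₑ)/(Qr + Qe) = 0.85:
Cₑ = (1867·0.85 − 1600·0.07700) / 267.0 = 5.482 mg/L.

5.48 mg/L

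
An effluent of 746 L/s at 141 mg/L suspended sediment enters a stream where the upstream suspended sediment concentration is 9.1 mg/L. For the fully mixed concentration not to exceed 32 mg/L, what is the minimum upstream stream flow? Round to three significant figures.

Set C_mix = 32: (Q·9.100 + 746.0·141.0) / (Q + 746.0) = 32
→ Q = 746.0·(141.0 − 32)/(32 − 9.100) = 3551 L/s.

3550 L/s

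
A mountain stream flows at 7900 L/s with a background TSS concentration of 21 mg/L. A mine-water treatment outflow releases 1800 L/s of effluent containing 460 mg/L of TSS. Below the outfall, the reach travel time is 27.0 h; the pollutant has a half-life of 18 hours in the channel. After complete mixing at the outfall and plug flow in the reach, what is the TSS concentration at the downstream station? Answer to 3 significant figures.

Mixed concentration C = ΣQC/ΣQ = (7900·21.00 + 1800·460.0) / 9700 = 993900/9700 = 102.5 mg/L.
Half-life 18 h → k = ln 2 / 18 = 0.03851 h⁻¹ = 0.9242 d⁻¹.
First-order decay: C = 102.5·exp(−k·t) = 102.5·0.3536 = 36.23 mg/L.

36.2 mg/L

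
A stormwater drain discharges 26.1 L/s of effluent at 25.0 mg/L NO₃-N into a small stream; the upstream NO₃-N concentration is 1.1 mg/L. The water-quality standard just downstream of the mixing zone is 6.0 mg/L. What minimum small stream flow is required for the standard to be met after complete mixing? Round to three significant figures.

Set C_mix = 6.0: (Q·1.100 + 26.10·25.00) / (Q + 26.10) = 6.0
→ Q = 26.10·(25.00 − 6.0)/(6.0 − 1.100) = 101.2 L/s.

101 L/s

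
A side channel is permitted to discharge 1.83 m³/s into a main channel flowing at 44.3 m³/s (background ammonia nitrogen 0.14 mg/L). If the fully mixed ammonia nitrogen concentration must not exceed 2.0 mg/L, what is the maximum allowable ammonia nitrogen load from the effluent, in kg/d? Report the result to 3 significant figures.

7440 kg/d

Mass balance at the limit: 44.30·0.1400 + 1.830·Cₑ = 46.13·2.0 → Cₑ = 47.03 mg/L.
Load = 1.830 m³/s × 47.03 g/m³ × 86 400 s/d = 7435 kg/d.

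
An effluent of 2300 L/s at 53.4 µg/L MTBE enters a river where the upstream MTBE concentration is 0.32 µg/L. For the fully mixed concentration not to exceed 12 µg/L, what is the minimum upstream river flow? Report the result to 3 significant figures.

Set C_mix = 12: (Q·0.3200 + 2300·53.40) / (Q + 2300) = 12
→ Q = 2300·(53.40 − 12)/(12 − 0.3200) = 8152 L/s.

8150 L/s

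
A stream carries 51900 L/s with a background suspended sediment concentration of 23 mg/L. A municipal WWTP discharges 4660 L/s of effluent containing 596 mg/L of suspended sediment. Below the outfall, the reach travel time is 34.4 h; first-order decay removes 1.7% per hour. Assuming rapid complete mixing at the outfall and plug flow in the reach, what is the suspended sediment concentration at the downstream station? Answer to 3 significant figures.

Flow-weighted average: C = (51900·23.00 + 4660·596.0) / 56560 = 3971000/56560 = 70.21 mg/L.
1.7%/h lost → k = −ln(1 − 0.017) = 0.01715 h⁻¹.
Decay over the reach: 70.21·exp(−kt) = 70.21·0.5544 = 38.93 mg/L.

38.9 mg/L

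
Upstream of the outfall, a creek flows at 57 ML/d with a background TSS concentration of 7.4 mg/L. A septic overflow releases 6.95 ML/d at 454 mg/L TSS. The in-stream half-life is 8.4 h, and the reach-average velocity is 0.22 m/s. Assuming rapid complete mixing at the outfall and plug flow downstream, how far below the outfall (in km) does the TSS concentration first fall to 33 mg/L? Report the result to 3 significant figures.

5.06 km

After mixing, C = (57.00·7.400 + 6.950·454.0) / 63.95 = 3577/63.95 = 55.94 mg/L.
Half-life 8.4 h → k = ln 2 / 8.4 = 0.08252 h⁻¹ = 1.980 d⁻¹.
Set 55.94·exp(−k·t) = 33 → t = ln(55.94/33)/k = 23020 s = 6.395 h.
Distance = v·t = 0.22·23020 = 5065 m = 5.065 km.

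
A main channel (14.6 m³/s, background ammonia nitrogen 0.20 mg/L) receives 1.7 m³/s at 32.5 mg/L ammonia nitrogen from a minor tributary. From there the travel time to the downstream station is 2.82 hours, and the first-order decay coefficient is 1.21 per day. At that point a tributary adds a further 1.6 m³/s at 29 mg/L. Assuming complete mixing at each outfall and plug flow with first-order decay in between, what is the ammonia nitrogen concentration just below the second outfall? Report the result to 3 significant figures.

Flow-weighted average: C = (14.60·0.2000 + 1.700·32.50) / 16.30 = 58.17/16.30 = 3.569 mg/L; combined flow 16.30 m³/s.
Decay over the reach: 3.569·exp(−kt) = 3.569·0.8675 = 3.096 mg/L.
Second outfall: C = (16.30·3.096 + 1.600·29.00)/17.90 = 5.411 mg/L.

5.41 mg/L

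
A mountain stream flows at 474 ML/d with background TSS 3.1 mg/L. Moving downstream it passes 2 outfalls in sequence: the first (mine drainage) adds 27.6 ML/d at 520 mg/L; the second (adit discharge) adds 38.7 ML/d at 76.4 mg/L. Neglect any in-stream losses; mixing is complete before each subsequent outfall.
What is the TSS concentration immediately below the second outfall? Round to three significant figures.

Below outfall 1: Q → 501.6 ML/d, C = (474.0·3.100 + 27.60·520.0)/501.6 = 31.54 mg/L.
Below outfall 2: Q → 540.3 ML/d, C = (501.6·31.54 + 38.70·76.40)/540.3 = 34.75 mg/L.

34.8 mg/L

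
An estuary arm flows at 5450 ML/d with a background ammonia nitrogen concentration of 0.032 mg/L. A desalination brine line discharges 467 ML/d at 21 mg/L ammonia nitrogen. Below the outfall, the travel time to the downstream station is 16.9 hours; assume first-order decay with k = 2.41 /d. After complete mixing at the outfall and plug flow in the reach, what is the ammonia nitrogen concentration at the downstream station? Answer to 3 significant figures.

0.309 mg/L

After mixing, C = (5450·0.03200 + 467.0·21.00) / 5917 = 9981/5917 = 1.687 mg/L.
Applying C = C₀e^(−kt): 1.687 × 0.1832 = 0.3091 mg/L.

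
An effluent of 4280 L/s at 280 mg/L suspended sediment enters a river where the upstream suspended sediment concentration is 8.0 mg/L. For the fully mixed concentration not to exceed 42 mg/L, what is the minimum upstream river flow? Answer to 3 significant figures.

30000 L/s

Set C_mix = 42: (Q·8.000 + 4280·280.0) / (Q + 4280) = 42
→ Q = 4280·(280.0 − 42)/(42 − 8.000) = 29960 L/s.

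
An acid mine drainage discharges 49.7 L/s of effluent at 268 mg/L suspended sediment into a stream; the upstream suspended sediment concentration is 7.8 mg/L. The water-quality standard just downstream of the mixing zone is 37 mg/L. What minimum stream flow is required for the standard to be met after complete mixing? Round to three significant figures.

Set C_mix = 37: (Q·7.800 + 49.70·268.0) / (Q + 49.70) = 37
→ Q = 49.70·(268.0 − 37)/(37 − 7.800) = 393.2 L/s.

393 L/s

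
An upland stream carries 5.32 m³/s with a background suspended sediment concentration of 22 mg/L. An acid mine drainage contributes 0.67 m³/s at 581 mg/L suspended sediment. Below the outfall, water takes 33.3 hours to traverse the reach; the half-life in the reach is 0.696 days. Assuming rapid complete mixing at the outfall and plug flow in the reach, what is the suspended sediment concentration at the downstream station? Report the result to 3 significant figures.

After mixing, C = (5.320·22.00 + 0.6700·581.0) / 5.990 = 506.3/5.990 = 84.53 mg/L.
Half-life 0.696 d → k = ln 2 / 0.696 = 0.9959 d⁻¹.
Applying C = C₀e^(−kt): 84.53 × 0.2511 = 21.23 mg/L.

21.2 mg/L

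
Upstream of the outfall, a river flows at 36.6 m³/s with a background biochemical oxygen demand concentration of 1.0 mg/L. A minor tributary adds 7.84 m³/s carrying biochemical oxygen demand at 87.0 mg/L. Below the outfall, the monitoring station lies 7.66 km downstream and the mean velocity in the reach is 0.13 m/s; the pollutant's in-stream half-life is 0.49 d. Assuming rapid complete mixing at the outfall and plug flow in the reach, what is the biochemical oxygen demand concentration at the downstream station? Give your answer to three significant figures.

Mass balance: C = (36.60·1.000 + 7.840·87.00) / 44.44 = 718.7/44.44 = 16.17 mg/L.
Travel time t = 7.66·1000 / 0.13 = 58920 s = 16.37 h.
Half-life 0.49 d → k = ln 2 / 0.49 = 1.415 d⁻¹.
Decay over the reach: 16.17·exp(−kt) = 16.17·0.3811 = 6.163 mg/L.

6.16 mg/L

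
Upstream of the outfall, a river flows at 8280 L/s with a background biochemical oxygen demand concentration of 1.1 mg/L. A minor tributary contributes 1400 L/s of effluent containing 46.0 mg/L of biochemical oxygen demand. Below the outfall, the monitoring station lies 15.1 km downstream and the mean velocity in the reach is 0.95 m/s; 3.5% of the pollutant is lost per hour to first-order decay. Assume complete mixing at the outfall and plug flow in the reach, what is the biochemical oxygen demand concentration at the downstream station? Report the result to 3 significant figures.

6.49 mg/L

After mixing, C = (8280·1.100 + 1400·46.00) / 9680 = 73510/9680 = 7.594 mg/L.
Travel time t = 15.1·1000 / 0.95 = 15890 s = 4.415 h.
3.5%/h lost → k = −ln(1 − 0.035) = 0.03563 h⁻¹.
After decay, C = 7.594 × e^(−kt) = 7.594 × 0.8544 = 6.488 mg/L.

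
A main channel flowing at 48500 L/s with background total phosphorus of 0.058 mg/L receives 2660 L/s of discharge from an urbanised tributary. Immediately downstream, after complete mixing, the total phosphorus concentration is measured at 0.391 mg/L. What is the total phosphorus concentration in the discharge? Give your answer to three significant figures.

6.46 mg/L

Mass balance: 48500·0.05800 + 2660·Cₑ = 51160·0.3910
→ Cₑ = (51160·0.3910 − 48500·0.05800) / 2660 = 6.463 mg/L.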